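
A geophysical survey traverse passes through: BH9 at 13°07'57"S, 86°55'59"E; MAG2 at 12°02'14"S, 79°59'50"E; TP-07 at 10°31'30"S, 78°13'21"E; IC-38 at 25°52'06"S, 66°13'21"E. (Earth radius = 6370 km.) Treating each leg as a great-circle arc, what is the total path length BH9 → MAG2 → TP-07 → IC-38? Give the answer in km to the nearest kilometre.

BH9: φ = -13.13250°, λ = +86.93306°
MAG2: φ = -12.03722°, λ = +79.99722°
TP-07: φ = -10.52500°, λ = +78.22250°
IC-38: φ = -25.86833°, λ = +66.22250°
BH9→MAG2: c = 0.119676 rad, d = 762.34 km
MAG2→TP-07: c = 0.040240 rad, d = 256.33 km
TP-07→IC-38: c = 0.333123 rad, d = 2122.00 km
Total = 762.34 + 256.33 + 2122.00 = 3140.66 km

3141 km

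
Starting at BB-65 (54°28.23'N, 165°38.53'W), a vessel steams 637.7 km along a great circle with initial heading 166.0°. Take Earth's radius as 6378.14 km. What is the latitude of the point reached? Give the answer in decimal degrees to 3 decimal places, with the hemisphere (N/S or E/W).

BB-65: φ = +54.47050°, λ = -165.64217°
δ = d/R = 637.7/6378.14 = 0.099982 rad
φ₂ = arcsin(sin φ₁ cos δ + cos φ₁ sin δ cos θ)
   = arcsin(0.81382·0.99501 + 0.58112·0.09982·-0.97030) = 48.89187°
λ₂ = λ₁ + atan2(sin θ sin δ cos φ₁, cos δ − sin φ₁ sin φ₂) = -163.53737°

48.892°N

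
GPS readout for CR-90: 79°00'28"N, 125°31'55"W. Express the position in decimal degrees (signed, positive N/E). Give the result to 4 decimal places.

+79.0078°, -125.5319°

lat: 79.0078° N → +79.0078°
lon: 125.5319° W → -125.5319°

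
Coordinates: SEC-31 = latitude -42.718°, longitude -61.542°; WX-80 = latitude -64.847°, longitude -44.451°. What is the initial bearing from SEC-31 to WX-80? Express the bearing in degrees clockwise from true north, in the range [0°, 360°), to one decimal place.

162.2°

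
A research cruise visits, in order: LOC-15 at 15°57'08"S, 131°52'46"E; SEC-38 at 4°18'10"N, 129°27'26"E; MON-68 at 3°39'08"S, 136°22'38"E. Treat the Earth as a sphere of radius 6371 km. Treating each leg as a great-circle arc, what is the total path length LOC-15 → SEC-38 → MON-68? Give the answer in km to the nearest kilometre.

LOC-15: φ = -15.95222°, λ = +131.87944°
SEC-38: φ = +4.30278°, λ = +129.45722°
MON-68: φ = -3.65222°, λ = +136.37722°
LOC-15→SEC-38: c = 0.355983 rad, d = 2267.97 km
SEC-38→MON-68: c = 0.183956 rad, d = 1171.99 km
Total = 2267.97 + 1171.99 = 3439.95 km

3440 km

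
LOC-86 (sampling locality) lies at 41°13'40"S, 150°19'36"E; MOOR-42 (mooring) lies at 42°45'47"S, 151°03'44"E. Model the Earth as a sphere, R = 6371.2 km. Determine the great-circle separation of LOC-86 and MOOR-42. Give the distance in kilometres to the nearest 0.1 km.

181.2 km

LOC-86: φ = -41.22778°, λ = +150.32667°
MOOR-42: φ = -42.76306°, λ = +151.06222°
Δφ = -1.5353°,  Δλ = 0.7356°
a = sin²(Δφ/2) + cos φ₁ cos φ₂ sin²(Δλ/2) = 0.000202
c = 2·arcsin(√a) = 0.028443 rad = 1.6297°
d = R·c = 6371.2 × 0.028443 = 181.2 km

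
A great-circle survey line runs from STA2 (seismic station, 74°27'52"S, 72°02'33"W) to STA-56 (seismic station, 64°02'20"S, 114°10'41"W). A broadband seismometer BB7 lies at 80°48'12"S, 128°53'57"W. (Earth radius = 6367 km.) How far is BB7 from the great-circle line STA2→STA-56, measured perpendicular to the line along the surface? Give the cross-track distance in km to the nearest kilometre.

1327 km

STA2: φ = -74.46444°, λ = -72.04250°
STA-56: φ = -64.03889°, λ = -114.17806°
BB7: φ = -80.80333°, λ = -128.89917°
δ₁₃ = central angle STA2→BB7 = 0.226388 rad  (haversine)
θ₁₃ = bearing STA2→BB7 = 216.598°,  θ₁₂ = bearing STA2→STA-56 = 283.767°
dₓₜ = R·arcsin(sin δ₁₃ · sin(θ₁₃ − θ₁₂)) = 6367·arcsin(0.22446·sin(-67.169°)) = -1326.743 km
|dₓₜ| = 1326.743 km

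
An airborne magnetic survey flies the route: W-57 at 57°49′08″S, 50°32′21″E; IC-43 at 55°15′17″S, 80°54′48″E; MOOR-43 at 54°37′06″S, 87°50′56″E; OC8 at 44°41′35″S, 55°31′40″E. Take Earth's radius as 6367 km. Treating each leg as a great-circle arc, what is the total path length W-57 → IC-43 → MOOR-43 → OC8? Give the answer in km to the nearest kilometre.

W-57: φ = -57.81889°, λ = +50.53917°
IC-43: φ = -55.25472°, λ = +80.91333°
MOOR-43: φ = -54.61833°, λ = +87.84889°
OC8: φ = -44.69306°, λ = +55.52778°
W-57→IC-43: c = 0.293162 rad, d = 1866.56 km
IC-43→MOOR-43: c = 0.070391 rad, d = 448.18 km
MOOR-43→OC8: c = 0.399490 rad, d = 2543.55 km
Total = 1866.56 + 448.18 + 2543.55 = 4858.29 km

4858 km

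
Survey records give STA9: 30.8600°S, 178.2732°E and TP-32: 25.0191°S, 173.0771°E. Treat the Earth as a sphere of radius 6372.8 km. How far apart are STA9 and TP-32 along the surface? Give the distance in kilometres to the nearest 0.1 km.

Δφ = 5.8409°,  Δλ = -5.1961°
a = sin²(Δφ/2) + cos φ₁ cos φ₂ sin²(Δλ/2) = 0.004194
c = 2·arcsin(√a) = 0.129615 rad = 7.4264°
d = R·c = 6372.8 × 0.129615 = 826.0 km

826.0 km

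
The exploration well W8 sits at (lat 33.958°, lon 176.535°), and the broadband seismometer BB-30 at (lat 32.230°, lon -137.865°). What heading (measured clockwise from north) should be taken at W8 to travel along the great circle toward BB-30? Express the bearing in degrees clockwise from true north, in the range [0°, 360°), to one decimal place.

79.5°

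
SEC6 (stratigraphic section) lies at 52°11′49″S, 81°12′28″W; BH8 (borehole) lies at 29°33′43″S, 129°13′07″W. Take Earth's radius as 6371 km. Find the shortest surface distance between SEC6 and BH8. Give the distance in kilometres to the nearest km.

4638 km

SEC6: φ = -52.19694°, λ = -81.20778°
BH8: φ = -29.56194°, λ = -129.21861°
Δφ = 22.6350°,  Δλ = -48.0108°
a = sin²(Δφ/2) + cos φ₁ cos φ₂ sin²(Δλ/2) = 0.126753
c = 2·arcsin(√a) = 0.728018 rad = 41.7123°
d = R·c = 6371 × 0.728018 = 4638.2 km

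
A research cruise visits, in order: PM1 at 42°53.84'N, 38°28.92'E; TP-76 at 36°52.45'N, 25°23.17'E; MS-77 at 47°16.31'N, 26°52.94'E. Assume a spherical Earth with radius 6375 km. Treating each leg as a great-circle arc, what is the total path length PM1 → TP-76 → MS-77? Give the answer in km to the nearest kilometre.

2465 km

PM1: φ = +42.89733°, λ = +38.48200°
TP-76: φ = +36.87417°, λ = +25.38617°
MS-77: φ = +47.27183°, λ = +26.88233°
PM1→TP-76: c = 0.204127 rad, d = 1301.31 km
TP-76→MS-77: c = 0.182496 rad, d = 1163.41 km
Total = 1301.31 + 1163.41 = 2464.72 km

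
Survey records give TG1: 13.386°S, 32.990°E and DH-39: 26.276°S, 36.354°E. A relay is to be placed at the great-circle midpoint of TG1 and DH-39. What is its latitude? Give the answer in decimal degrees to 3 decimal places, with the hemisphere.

Bx = cos φ₂ cos Δλ = 0.895127,  By = cos φ₂ sin Δλ = 0.052616
φₘ = atan2(sin φ₁ + sin φ₂, √((cos φ₁ + Bx)² + By²)) = -19.83887°
λₘ = λ₁ + atan2(By, cos φ₁ + Bx) = 34.60346°

19.839°S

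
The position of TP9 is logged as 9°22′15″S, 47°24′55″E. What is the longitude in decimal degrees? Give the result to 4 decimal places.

47.4153°E

47° + 24′/60 + 55″/3600 = 47 + 0.40000 + 0.01528 = 47.4153°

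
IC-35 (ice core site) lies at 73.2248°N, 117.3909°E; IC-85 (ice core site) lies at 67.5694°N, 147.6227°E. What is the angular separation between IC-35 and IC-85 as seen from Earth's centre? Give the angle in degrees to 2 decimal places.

11.43°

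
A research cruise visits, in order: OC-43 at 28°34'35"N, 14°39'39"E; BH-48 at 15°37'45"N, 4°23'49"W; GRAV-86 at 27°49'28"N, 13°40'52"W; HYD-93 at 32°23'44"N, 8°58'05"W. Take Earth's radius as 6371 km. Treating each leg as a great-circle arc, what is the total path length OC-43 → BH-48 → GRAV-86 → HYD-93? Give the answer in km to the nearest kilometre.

4769 km

OC-43: φ = +28.57639°, λ = +14.66083°
BH-48: φ = +15.62917°, λ = -4.39694°
GRAV-86: φ = +27.82444°, λ = -13.68111°
HYD-93: φ = +32.39556°, λ = -8.96806°
OC-43→BH-48: c = 0.381188 rad, d = 2428.55 km
BH-48→GRAV-86: c = 0.260441 rad, d = 1659.27 km
GRAV-86→HYD-93: c = 0.106876 rad, d = 680.91 km
Total = 2428.55 + 1659.27 + 680.91 = 4768.72 km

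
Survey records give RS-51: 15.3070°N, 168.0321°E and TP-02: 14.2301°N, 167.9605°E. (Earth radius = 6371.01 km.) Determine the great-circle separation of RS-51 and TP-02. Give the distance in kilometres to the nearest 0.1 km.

120.0 km

Δφ = -1.0769°,  Δλ = -0.0716°
a = sin²(Δφ/2) + cos φ₁ cos φ₂ sin²(Δλ/2) = 0.000089
c = 2·arcsin(√a) = 0.018834 rad = 1.0791°
d = R·c = 6371.01 × 0.018834 = 120.0 km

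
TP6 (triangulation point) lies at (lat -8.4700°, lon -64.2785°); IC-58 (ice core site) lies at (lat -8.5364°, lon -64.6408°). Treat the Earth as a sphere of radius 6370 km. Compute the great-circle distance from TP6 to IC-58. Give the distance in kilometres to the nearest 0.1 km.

40.5 km

Δφ = -0.0664°,  Δλ = -0.3623°
a = sin²(Δφ/2) + cos φ₁ cos φ₂ sin²(Δλ/2) = 0.000010
c = 2·arcsin(√a) = 0.006360 rad = 0.3644°
d = R·c = 6370 × 0.006360 = 40.5 km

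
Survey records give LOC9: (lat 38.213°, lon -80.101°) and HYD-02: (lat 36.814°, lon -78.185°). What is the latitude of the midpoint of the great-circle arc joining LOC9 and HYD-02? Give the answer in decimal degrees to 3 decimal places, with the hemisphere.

Bx = cos φ₂ cos Δλ = 0.800137,  By = cos φ₂ sin Δλ = 0.026767
φₘ = atan2(sin φ₁ + sin φ₂, √((cos φ₁ + Bx)² + By²)) = 37.51737°
λₘ = λ₁ + atan2(By, cos φ₁ + Bx) = -79.13402°

37.517°N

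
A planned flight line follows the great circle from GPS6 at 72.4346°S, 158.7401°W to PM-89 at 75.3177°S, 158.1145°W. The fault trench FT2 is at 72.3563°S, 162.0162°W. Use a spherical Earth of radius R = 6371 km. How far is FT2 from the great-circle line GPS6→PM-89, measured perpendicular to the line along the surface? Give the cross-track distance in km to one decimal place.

δ₁₃ = central angle GPS6→FT2 = 0.017345 rad  (haversine)
θ₁₃ = bearing GPS6→FT2 = 272.956°,  θ₁₂ = bearing GPS6→PM-89 = 176.852°
dₓₜ = R·arcsin(sin δ₁₃ · sin(θ₁₃ − θ₁₂)) = 6371·arcsin(0.01734·sin(96.104°)) = 109.880 km
|dₓₜ| = 109.880 km

109.9 km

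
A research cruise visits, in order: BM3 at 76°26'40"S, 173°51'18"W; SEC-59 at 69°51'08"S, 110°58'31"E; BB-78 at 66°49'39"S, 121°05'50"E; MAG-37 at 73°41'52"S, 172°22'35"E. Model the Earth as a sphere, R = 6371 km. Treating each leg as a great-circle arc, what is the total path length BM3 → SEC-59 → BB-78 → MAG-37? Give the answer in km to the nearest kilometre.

4866 km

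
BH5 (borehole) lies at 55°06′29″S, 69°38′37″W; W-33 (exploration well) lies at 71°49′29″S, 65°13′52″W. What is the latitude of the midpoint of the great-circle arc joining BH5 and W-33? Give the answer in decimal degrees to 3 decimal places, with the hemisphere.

BH5: φ = -55.10806°, λ = -69.64361°
W-33: φ = -71.82472°, λ = -65.23111°
Bx = cos φ₂ cos Δλ = 0.311000,  By = cos φ₂ sin Δλ = 0.023998
φₘ = atan2(sin φ₁ + sin φ₂, √((cos φ₁ + Bx)² + By²)) = -63.48190°
λₘ = λ₁ + atan2(By, cos φ₁ + Bx) = -68.08685°

63.482°S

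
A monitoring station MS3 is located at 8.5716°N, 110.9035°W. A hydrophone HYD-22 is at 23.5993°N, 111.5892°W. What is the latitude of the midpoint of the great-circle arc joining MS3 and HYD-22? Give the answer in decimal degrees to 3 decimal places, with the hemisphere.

16.086°N

Bx = cos φ₂ cos Δλ = 0.916302,  By = cos φ₂ sin Δλ = -0.010967
φₘ = atan2(sin φ₁ + sin φ₂, √((cos φ₁ + Bx)² + By²)) = 16.08572°
λₘ = λ₁ + atan2(By, cos φ₁ + Bx) = -111.23331°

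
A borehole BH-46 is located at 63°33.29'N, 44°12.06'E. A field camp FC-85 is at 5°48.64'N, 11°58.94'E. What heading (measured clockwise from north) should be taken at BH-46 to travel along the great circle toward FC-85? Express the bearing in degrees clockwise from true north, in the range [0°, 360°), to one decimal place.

216.8°

BH-46: φ = +63.55483°, λ = +44.20100°
FC-85: φ = +5.81067°, λ = +11.98233°
Δλ = -32.2187°
y = sin Δλ · cos φ₂ = -0.530413
x = cos φ₁ sin φ₂ − sin φ₁ cos φ₂ cos Δλ = -0.708514
θ = atan2(y, x) = -143.1805° → 216.8195° (mod 360°)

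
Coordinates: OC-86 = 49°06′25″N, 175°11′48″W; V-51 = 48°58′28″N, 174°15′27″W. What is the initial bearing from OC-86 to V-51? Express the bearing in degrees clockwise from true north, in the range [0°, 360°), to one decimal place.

101.8°

OC-86: φ = +49.10694°, λ = -175.19667°
V-51: φ = +48.97444°, λ = -174.25750°
Δλ = 0.9392°
y = sin Δλ · cos φ₂ = 0.010759
x = cos φ₁ sin φ₂ − sin φ₁ cos φ₂ cos Δλ = -0.002246
θ = atan2(y, x) = 101.7911° → 101.7911° (mod 360°)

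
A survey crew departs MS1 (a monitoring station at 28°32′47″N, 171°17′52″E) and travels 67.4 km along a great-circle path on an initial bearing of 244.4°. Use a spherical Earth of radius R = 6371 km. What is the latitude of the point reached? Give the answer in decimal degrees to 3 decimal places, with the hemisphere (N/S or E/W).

28.283°N

MS1: φ = +28.54639°, λ = +171.29778°
δ = d/R = 67.4/6371 = 0.010579 rad
φ₂ = arcsin(sin φ₁ cos δ + cos φ₁ sin δ cos θ)
   = arcsin(0.47787·0.99994 + 0.87843·0.01058·-0.43209) = 28.28307°
λ₂ = λ₁ + atan2(sin θ sin δ cos φ₁, cos δ − sin φ₁ sin φ₂) = 170.67703°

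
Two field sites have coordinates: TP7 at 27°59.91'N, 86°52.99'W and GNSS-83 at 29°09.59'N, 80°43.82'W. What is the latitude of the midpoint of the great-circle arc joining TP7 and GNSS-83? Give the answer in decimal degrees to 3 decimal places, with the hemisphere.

TP7: φ = +27.99850°, λ = -86.88317°
GNSS-83: φ = +29.15983°, λ = -80.73033°
Bx = cos φ₂ cos Δλ = 0.868233,  By = cos φ₂ sin Δλ = 0.093597
φₘ = atan2(sin φ₁ + sin φ₂, √((cos φ₁ + Bx)² + By²)) = 28.61389°
λₘ = λ₁ + atan2(By, cos φ₁ + Bx) = -83.82375°

28.614°N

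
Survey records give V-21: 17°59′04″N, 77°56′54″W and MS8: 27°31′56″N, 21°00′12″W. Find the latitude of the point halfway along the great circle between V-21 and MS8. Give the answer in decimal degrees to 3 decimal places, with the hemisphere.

25.508°N

V-21: φ = +17.98444°, λ = -77.94833°
MS8: φ = +27.53222°, λ = -21.00333°
Bx = cos φ₂ cos Δλ = 0.483673,  By = cos φ₂ sin Δλ = 0.743228
φₘ = atan2(sin φ₁ + sin φ₂, √((cos φ₁ + Bx)² + By²)) = 25.50779°
λₘ = λ₁ + atan2(By, cos φ₁ + Bx) = -50.56434°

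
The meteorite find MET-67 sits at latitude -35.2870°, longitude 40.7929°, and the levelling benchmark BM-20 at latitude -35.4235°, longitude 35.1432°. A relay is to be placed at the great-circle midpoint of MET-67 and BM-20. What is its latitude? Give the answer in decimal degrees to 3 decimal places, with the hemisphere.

35.388°S

Bx = cos φ₂ cos Δλ = 0.810932,  By = cos φ₂ sin Δλ = -0.080223
φₘ = atan2(sin φ₁ + sin φ₂, √((cos φ₁ + Bx)² + By²)) = -35.38813°
λₘ = λ₁ + atan2(By, cos φ₁ + Bx) = 37.97044°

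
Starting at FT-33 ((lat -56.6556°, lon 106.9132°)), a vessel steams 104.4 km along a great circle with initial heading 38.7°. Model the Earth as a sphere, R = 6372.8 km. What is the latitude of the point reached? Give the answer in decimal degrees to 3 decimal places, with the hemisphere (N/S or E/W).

55.919°S

δ = d/R = 104.4/6372.8 = 0.016382 rad
φ₂ = arcsin(sin φ₁ cos δ + cos φ₁ sin δ cos θ)
   = arcsin(-0.83538·0.99987 + 0.54967·0.01638·0.78043) = -55.91860°
λ₂ = λ₁ + atan2(sin θ sin δ cos φ₁, cos δ − sin φ₁ sin φ₂) = 107.96050°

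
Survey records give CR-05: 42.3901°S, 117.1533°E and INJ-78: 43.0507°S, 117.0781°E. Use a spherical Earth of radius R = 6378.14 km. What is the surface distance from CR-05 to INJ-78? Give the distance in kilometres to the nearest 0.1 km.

Δφ = -0.6606°,  Δλ = -0.0752°
a = sin²(Δφ/2) + cos φ₁ cos φ₂ sin²(Δλ/2) = 0.000033
c = 2·arcsin(√a) = 0.011570 rad = 0.6629°
d = R·c = 6378.14 × 0.011570 = 73.8 km

73.8 km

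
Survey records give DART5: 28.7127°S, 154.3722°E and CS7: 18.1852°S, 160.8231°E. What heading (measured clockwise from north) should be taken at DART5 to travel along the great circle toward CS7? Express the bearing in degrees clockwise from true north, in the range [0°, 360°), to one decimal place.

30.7°

Δλ = 6.4509°
y = sin Δλ · cos φ₂ = 0.106740
x = cos φ₁ sin φ₂ − sin φ₁ cos φ₂ cos Δλ = 0.179818
θ = atan2(y, x) = 30.6934° → 30.6934° (mod 360°)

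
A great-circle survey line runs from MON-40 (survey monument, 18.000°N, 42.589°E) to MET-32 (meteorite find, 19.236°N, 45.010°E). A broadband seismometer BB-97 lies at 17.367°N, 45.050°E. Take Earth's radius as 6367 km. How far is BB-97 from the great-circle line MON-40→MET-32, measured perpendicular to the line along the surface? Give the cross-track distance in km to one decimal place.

185.5 km

δ₁₃ = central angle MON-40→BB-97 = 0.042388 rad  (haversine)
θ₁₃ = bearing MON-40→BB-97 = 104.732°,  θ₁₂ = bearing MON-40→MET-32 = 61.305°
dₓₜ = R·arcsin(sin δ₁₃ · sin(θ₁₃ − θ₁₂)) = 6367·arcsin(0.04237·sin(43.427°)) = 185.494 km
|dₓₜ| = 185.494 km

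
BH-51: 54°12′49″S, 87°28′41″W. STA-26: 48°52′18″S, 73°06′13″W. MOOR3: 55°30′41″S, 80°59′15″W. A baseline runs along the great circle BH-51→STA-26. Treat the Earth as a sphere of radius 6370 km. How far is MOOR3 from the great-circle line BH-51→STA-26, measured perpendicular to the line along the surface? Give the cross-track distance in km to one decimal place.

BH-51: φ = -54.21361°, λ = -87.47806°
STA-26: φ = -48.87167°, λ = -73.10361°
MOOR3: φ = -55.51139°, λ = -80.98750°
δ₁₃ = central angle BH-51→MOOR3 = 0.068989 rad  (haversine)
θ₁₃ = bearing BH-51→MOOR3 = 111.793°,  θ₁₂ = bearing BH-51→STA-26 = 64.927°
dₓₜ = R·arcsin(sin δ₁₃ · sin(θ₁₃ − θ₁₂)) = 6370·arcsin(0.06893·sin(46.866°)) = 320.581 km
|dₓₜ| = 320.581 km

320.6 km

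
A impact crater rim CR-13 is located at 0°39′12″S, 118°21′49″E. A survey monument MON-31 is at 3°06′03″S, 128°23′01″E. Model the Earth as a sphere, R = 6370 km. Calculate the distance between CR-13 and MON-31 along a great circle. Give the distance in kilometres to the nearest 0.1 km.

CR-13: φ = -0.65333°, λ = +118.36361°
MON-31: φ = -3.10083°, λ = +128.38361°
Δφ = -2.4475°,  Δλ = 10.0200°
a = sin²(Δφ/2) + cos φ₁ cos φ₂ sin²(Δλ/2) = 0.008071
c = 2·arcsin(√a) = 0.179919 rad = 10.3086°
d = R·c = 6370 × 0.179919 = 1146.1 km

1146.1 km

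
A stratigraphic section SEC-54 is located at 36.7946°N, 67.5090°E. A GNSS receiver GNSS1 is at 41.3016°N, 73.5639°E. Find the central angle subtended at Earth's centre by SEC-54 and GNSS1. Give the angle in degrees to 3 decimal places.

Δφ = 4.5070°,  Δλ = 6.0549°
a = sin²(Δφ/2) + cos φ₁ cos φ₂ sin²(Δλ/2) = 0.003224
c = 2·arcsin(√a) = 0.113625 rad = 6.5102°

6.510°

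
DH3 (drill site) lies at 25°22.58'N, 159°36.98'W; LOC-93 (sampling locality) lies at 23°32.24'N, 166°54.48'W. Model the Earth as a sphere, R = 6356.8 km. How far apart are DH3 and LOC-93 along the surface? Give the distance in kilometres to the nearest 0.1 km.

DH3: φ = +25.37633°, λ = -159.61633°
LOC-93: φ = +23.53733°, λ = -166.90800°
Δφ = -1.8390°,  Δλ = -7.2917°
a = sin²(Δφ/2) + cos φ₁ cos φ₂ sin²(Δλ/2) = 0.003607
c = 2·arcsin(√a) = 0.120188 rad = 6.8863°
d = R·c = 6356.8 × 0.120188 = 764.0 km

764.0 km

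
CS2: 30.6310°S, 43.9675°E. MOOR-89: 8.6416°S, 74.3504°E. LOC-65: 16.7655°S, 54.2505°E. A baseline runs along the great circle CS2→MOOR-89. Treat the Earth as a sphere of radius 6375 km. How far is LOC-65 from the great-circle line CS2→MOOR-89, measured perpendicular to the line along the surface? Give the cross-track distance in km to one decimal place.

694.9 km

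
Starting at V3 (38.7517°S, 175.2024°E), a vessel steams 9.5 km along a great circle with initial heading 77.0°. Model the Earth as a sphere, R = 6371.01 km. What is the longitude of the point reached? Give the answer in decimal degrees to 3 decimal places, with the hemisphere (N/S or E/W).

175.309°E

δ = d/R = 9.5/6371.01 = 0.001491 rad
φ₂ = arcsin(sin φ₁ cos δ + cos φ₁ sin δ cos θ)
   = arcsin(-0.62595·1.00000 + 0.77987·0.00149·0.22495) = -38.73243°
λ₂ = λ₁ + atan2(sin θ sin δ cos φ₁, cos δ − sin φ₁ sin φ₂) = 175.30911°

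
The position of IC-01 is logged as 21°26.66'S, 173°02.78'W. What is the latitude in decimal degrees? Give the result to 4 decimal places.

21° + 26.66′/60 = 21 + 0.44433 = 21.4443°

21.4443°S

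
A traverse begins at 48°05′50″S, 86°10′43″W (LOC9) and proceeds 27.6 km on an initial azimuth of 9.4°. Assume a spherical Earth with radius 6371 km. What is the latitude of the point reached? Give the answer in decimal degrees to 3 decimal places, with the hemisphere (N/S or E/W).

47.852°S

LOC9: φ = -48.09722°, λ = -86.17861°
δ = d/R = 27.6/6371 = 0.004332 rad
φ₂ = arcsin(sin φ₁ cos δ + cos φ₁ sin δ cos θ)
   = arcsin(-0.74428·0.99999 + 0.66787·0.00433·0.98657) = -47.85233°
λ₂ = λ₁ + atan2(sin θ sin δ cos φ₁, cos δ − sin φ₁ sin φ₂) = -86.11820°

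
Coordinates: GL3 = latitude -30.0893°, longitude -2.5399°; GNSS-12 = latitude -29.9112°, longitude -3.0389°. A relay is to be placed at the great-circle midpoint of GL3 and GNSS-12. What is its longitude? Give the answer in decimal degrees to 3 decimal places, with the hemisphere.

Bx = cos φ₂ cos Δλ = 0.866766,  By = cos φ₂ sin Δλ = -0.007549
φₘ = atan2(sin φ₁ + sin φ₂, √((cos φ₁ + Bx)² + By²)) = -30.00049°
λₘ = λ₁ + atan2(By, cos φ₁ + Bx) = -2.78962°

2.790°W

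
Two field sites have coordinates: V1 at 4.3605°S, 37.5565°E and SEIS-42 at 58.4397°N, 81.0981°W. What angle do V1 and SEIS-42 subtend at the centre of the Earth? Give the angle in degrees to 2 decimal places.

108.36°

Δφ = 62.8002°,  Δλ = -118.6546°
a = sin²(Δφ/2) + cos φ₁ cos φ₂ sin²(Δλ/2) = 0.657521
c = 2·arcsin(√a) = 1.891298 rad = 108.3634°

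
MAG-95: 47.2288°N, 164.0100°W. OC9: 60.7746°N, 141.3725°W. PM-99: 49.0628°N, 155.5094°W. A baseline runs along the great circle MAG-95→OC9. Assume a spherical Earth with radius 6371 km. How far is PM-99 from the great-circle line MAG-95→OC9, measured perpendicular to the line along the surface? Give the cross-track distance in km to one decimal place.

363.0 km

δ₁₃ = central angle MAG-95→PM-99 = 0.103973 rad  (haversine)
θ₁₃ = bearing MAG-95→PM-99 = 68.944°,  θ₁₂ = bearing MAG-95→OC9 = 35.668°
dₓₜ = R·arcsin(sin δ₁₃ · sin(θ₁₃ − θ₁₂)) = 6371·arcsin(0.10379·sin(33.276°)) = 362.991 km
|dₓₜ| = 362.991 km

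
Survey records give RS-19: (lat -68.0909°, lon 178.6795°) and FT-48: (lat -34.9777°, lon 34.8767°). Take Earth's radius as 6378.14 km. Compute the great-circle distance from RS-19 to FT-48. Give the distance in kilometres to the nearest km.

Δφ = 33.1132°,  Δλ = -143.8028°
a = sin²(Δφ/2) + cos φ₁ cos φ₂ sin²(Δλ/2) = 0.357436
c = 2·arcsin(√a) = 1.281656 rad = 73.4335°
d = R·c = 6378.14 × 1.281656 = 8174.6 km

8175 km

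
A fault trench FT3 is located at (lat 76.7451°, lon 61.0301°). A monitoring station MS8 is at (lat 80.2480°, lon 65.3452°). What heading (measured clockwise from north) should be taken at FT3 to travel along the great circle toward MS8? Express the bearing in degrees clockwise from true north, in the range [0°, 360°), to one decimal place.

11.7°

Δλ = 4.3151°
y = sin Δλ · cos φ₂ = 0.012745
x = cos φ₁ sin φ₂ − sin φ₁ cos φ₂ cos Δλ = 0.061566
θ = atan2(y, x) = 11.6955° → 11.6955° (mod 360°)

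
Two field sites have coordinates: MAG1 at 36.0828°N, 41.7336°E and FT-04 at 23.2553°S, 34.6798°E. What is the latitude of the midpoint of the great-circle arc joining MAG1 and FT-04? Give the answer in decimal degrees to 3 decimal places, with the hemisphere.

Bx = cos φ₂ cos Δλ = 0.911801,  By = cos φ₂ sin Δλ = -0.112824
φₘ = atan2(sin φ₁ + sin φ₂, √((cos φ₁ + Bx)² + By²)) = 6.42577°
λₘ = λ₁ + atan2(By, cos φ₁ + Bx) = 37.98056°

6.426°N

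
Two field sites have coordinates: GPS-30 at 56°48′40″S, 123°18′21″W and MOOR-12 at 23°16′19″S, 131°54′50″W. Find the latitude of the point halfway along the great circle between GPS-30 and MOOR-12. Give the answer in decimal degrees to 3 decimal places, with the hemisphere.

GPS-30: φ = -56.81111°, λ = -123.30583°
MOOR-12: φ = -23.27194°, λ = -131.91389°
Bx = cos φ₂ cos Δλ = 0.908292,  By = cos φ₂ sin Δλ = -0.137497
φₘ = atan2(sin φ₁ + sin φ₂, √((cos φ₁ + Bx)² + By²)) = -40.11612°
λₘ = λ₁ + atan2(By, cos φ₁ + Bx) = -128.70167°

40.116°S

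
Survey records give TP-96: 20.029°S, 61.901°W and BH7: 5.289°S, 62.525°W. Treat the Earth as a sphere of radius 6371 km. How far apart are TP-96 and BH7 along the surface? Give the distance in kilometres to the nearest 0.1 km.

Δφ = 14.7400°,  Δλ = -0.6240°
a = sin²(Δφ/2) + cos φ₁ cos φ₂ sin²(Δλ/2) = 0.016483
c = 2·arcsin(√a) = 0.257479 rad = 14.7525°
d = R·c = 6371 × 0.257479 = 1640.4 km

1640.4 km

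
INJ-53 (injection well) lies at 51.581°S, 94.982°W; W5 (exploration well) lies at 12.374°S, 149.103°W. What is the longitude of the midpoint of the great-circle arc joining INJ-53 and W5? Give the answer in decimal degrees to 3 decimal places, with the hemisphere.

128.523°W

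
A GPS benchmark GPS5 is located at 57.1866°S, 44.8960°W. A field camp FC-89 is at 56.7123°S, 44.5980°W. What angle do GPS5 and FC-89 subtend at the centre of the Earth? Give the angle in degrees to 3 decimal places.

0.501°

Δφ = 0.4743°,  Δλ = 0.2980°
a = sin²(Δφ/2) + cos φ₁ cos φ₂ sin²(Δλ/2) = 0.000019
c = 2·arcsin(√a) = 0.008751 rad = 0.5014°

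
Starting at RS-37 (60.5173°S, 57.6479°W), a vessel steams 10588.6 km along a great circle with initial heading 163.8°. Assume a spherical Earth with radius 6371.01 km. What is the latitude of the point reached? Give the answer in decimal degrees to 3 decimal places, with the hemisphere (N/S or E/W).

23.040°S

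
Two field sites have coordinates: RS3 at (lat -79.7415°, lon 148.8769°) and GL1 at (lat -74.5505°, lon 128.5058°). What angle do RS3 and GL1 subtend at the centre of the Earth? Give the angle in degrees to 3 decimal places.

6.816°

Δφ = 5.1910°,  Δλ = -20.3711°
a = sin²(Δφ/2) + cos φ₁ cos φ₂ sin²(Δλ/2) = 0.003534
c = 2·arcsin(√a) = 0.118969 rad = 6.8164°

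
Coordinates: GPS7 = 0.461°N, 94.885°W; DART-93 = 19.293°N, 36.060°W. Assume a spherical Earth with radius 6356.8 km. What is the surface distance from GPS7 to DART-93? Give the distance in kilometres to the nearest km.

6721 km

Δφ = 18.8320°,  Δλ = 58.8250°
a = sin²(Δφ/2) + cos φ₁ cos φ₂ sin²(Δλ/2) = 0.254387
c = 2·arcsin(√a) = 1.057300 rad = 60.5788°
d = R·c = 6356.8 × 1.057300 = 6721.0 km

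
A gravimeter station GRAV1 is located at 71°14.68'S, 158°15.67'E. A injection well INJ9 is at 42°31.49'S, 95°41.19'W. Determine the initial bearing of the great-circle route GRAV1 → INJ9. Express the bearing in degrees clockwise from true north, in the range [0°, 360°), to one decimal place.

120.1°

GRAV1: φ = -71.24467°, λ = +158.26117°
INJ9: φ = -42.52483°, λ = -95.68650°
Δλ = 106.0523°
y = sin Δλ · cos φ₂ = 0.708249
x = cos φ₁ sin φ₂ − sin φ₁ cos φ₂ cos Δλ = -0.410290
θ = atan2(y, x) = 120.0838° → 120.0838° (mod 360°)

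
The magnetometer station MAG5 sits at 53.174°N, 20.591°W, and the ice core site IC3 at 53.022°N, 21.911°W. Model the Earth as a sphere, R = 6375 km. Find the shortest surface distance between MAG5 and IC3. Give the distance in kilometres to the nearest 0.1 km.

Δφ = -0.1520°,  Δλ = -1.3200°
a = sin²(Δφ/2) + cos φ₁ cos φ₂ sin²(Δλ/2) = 0.000050
c = 2·arcsin(√a) = 0.014085 rad = 0.8070°
d = R·c = 6375 × 0.014085 = 89.8 km

89.8 km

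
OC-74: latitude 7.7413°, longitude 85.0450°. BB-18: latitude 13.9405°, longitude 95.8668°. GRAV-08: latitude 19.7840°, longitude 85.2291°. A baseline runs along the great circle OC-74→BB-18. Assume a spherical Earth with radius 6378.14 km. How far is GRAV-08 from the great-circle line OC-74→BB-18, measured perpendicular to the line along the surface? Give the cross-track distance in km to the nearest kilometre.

δ₁₃ = central angle OC-74→GRAV-08 = 0.210208 rad  (haversine)
θ₁₃ = bearing OC-74→GRAV-08 = 0.830°,  θ₁₂ = bearing OC-74→BB-18 = 58.811°
dₓₜ = R·arcsin(sin δ₁₃ · sin(θ₁₃ − θ₁₂)) = 6378.14·arcsin(0.20866·sin(-57.981°)) = -1134.390 km
|dₓₜ| = 1134.390 km

1134 km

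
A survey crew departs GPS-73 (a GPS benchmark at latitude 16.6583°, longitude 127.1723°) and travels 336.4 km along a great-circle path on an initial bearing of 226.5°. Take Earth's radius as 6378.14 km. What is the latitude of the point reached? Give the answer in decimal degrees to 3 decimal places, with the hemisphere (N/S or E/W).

14.566°N

δ = d/R = 336.4/6378.14 = 0.052743 rad
φ₂ = arcsin(sin φ₁ cos δ + cos φ₁ sin δ cos θ)
   = arcsin(0.28666·0.99861 + 0.95803·0.05272·-0.68835) = 14.56623°
λ₂ = λ₁ + atan2(sin θ sin δ cos φ₁, cos δ − sin φ₁ sin φ₂) = 124.90793°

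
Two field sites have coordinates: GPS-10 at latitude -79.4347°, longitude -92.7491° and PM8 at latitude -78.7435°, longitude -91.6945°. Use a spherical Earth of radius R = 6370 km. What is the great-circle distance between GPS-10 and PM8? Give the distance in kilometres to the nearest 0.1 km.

80.0 km

Δφ = 0.6912°,  Δλ = 1.0546°
a = sin²(Δφ/2) + cos φ₁ cos φ₂ sin²(Δλ/2) = 0.000039
c = 2·arcsin(√a) = 0.012556 rad = 0.7194°
d = R·c = 6370 × 0.012556 = 80.0 km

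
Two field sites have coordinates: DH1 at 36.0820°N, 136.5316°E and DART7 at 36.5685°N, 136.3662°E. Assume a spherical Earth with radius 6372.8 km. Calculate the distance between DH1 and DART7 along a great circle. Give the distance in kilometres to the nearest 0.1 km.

Δφ = 0.4865°,  Δλ = -0.1654°
a = sin²(Δφ/2) + cos φ₁ cos φ₂ sin²(Δλ/2) = 0.000019
c = 2·arcsin(√a) = 0.008804 rad = 0.5044°
d = R·c = 6372.8 × 0.008804 = 56.1 km

56.1 km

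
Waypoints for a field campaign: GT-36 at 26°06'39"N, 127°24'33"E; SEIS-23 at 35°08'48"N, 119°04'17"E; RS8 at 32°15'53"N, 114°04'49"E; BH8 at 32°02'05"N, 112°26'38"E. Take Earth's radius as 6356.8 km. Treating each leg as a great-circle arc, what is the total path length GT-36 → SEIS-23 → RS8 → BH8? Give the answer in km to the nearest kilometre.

GT-36: φ = +26.11083°, λ = +127.40917°
SEIS-23: φ = +35.14667°, λ = +119.07139°
RS8: φ = +32.26472°, λ = +114.08028°
BH8: φ = +32.03472°, λ = +112.44389°
GT-36→SEIS-23: c = 0.201189 rad, d = 1278.92 km
SEIS-23→RS8: c = 0.088193 rad, d = 560.63 km
RS8→BH8: c = 0.024512 rad, d = 155.82 km
Total = 1278.92 + 560.63 + 155.82 = 1995.36 km

1995 km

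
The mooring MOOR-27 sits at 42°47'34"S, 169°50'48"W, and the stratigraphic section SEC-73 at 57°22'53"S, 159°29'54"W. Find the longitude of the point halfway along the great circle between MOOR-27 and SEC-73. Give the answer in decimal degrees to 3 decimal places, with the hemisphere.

MOOR-27: φ = -42.79278°, λ = -169.84667°
SEC-73: φ = -57.38139°, λ = -159.49833°
Bx = cos φ₂ cos Δλ = 0.530276,  By = cos φ₂ sin Δλ = 0.096830
φₘ = atan2(sin φ₁ + sin φ₂, √((cos φ₁ + Bx)² + By²)) = -50.19947°
λₘ = λ₁ + atan2(By, cos φ₁ + Bx) = -165.46635°

165.466°W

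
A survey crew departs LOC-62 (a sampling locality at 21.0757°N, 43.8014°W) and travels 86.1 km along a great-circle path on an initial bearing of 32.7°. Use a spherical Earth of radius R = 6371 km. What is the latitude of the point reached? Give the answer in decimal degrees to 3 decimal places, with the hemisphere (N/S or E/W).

δ = d/R = 86.1/6371 = 0.013514 rad
φ₂ = arcsin(sin φ₁ cos δ + cos φ₁ sin δ cos θ)
   = arcsin(0.35960·0.99991 + 0.93311·0.01351·0.84151) = 21.72670°
λ₂ = λ₁ + atan2(sin θ sin δ cos φ₁, cos δ − sin φ₁ sin φ₂) = -43.35110°

21.727°N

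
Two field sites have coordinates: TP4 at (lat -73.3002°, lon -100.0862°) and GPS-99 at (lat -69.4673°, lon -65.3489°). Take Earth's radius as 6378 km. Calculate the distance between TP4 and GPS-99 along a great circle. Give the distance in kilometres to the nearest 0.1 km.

1284.1 km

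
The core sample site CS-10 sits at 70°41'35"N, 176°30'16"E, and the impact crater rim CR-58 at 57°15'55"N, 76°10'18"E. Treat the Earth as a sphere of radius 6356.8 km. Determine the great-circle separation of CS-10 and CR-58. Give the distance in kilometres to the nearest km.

CS-10: φ = +70.69306°, λ = +176.50444°
CR-58: φ = +57.26528°, λ = +76.17167°
Δφ = -13.4278°,  Δλ = -100.3328°
a = sin²(Δφ/2) + cos φ₁ cos φ₂ sin²(Δλ/2) = 0.119096
c = 2·arcsin(√a) = 0.704697 rad = 40.3762°
d = R·c = 6356.8 × 0.704697 = 4479.6 km

4480 km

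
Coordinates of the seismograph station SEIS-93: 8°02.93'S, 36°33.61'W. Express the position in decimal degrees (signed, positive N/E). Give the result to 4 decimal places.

-8.0488°, -36.5602°

lat: 8.0488° S → -8.0488°
lon: 36.5602° W → -36.5602°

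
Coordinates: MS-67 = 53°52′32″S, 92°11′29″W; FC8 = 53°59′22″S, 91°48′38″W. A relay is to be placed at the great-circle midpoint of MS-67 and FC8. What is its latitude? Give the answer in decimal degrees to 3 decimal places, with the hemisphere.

53.933°S

MS-67: φ = -53.87556°, λ = -92.19139°
FC8: φ = -53.98944°, λ = -91.81056°
Bx = cos φ₂ cos Δλ = 0.587921,  By = cos φ₂ sin Δλ = 0.003908
φₘ = atan2(sin φ₁ + sin φ₂, √((cos φ₁ + Bx)² + By²)) = -53.93265°
λₘ = λ₁ + atan2(By, cos φ₁ + Bx) = -92.00123°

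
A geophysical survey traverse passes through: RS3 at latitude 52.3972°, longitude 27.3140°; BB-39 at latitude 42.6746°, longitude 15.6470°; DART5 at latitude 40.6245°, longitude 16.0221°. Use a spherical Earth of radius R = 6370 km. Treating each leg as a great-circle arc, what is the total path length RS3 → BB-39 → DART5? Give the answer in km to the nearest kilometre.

1618 km

RS3→BB-39: c = 0.217832 rad, d = 1387.59 km
BB-39→DART5: c = 0.036114 rad, d = 230.04 km
Total = 1387.59 + 230.04 = 1617.63 km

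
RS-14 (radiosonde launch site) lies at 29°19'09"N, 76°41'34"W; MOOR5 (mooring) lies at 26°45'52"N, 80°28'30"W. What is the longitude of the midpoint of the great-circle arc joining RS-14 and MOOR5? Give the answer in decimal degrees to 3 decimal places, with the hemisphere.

RS-14: φ = +29.31917°, λ = -76.69278°
MOOR5: φ = +26.76444°, λ = -80.47500°
Bx = cos φ₂ cos Δλ = 0.890921,  By = cos φ₂ sin Δλ = -0.058897
φₘ = atan2(sin φ₁ + sin φ₂, √((cos φ₁ + Bx)² + By²)) = 28.05476°
λₘ = λ₁ + atan2(By, cos φ₁ + Bx) = -78.60636°

78.606°W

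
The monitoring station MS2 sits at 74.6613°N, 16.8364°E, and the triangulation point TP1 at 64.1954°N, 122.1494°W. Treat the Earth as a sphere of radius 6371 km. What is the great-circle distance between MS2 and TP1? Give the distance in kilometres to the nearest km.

4294 km

Δφ = -10.4659°,  Δλ = -138.9858°
a = sin²(Δφ/2) + cos φ₁ cos φ₂ sin²(Δλ/2) = 0.109335
c = 2·arcsin(√a) = 0.674002 rad = 38.6175°
d = R·c = 6371 × 0.674002 = 4294.1 km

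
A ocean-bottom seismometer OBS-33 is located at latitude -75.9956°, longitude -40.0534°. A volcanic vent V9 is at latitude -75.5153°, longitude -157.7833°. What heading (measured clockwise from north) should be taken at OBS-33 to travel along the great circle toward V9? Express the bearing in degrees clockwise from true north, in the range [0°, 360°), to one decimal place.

212.5°

Δλ = -117.7299°
y = sin Δλ · cos φ₂ = -0.221395
x = cos φ₁ sin φ₂ − sin φ₁ cos φ₂ cos Δλ = -0.347228
θ = atan2(y, x) = -147.4781° → 212.5219° (mod 360°)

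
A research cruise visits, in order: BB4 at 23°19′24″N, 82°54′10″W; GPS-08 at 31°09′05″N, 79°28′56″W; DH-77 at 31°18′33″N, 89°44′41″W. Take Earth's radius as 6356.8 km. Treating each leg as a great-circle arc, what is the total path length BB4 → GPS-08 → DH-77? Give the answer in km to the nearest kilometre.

BB4: φ = +23.32333°, λ = -82.90278°
GPS-08: φ = +31.15139°, λ = -79.48222°
DH-77: φ = +31.30917°, λ = -89.74472°
BB4→GPS-08: c = 0.146547 rad, d = 931.57 km
GPS-08→DH-77: c = 0.153129 rad, d = 973.41 km
Total = 931.57 + 973.41 = 1904.98 km

1905 km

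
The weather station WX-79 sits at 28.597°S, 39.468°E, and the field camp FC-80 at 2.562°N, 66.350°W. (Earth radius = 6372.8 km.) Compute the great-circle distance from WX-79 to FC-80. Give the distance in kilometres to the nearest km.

Δφ = 31.1590°,  Δλ = -105.8180°
a = sin²(Δφ/2) + cos φ₁ cos φ₂ sin²(Δλ/2) = 0.630243
c = 2·arcsin(√a) = 1.834322 rad = 105.0989°
d = R·c = 6372.8 × 1.834322 = 11689.8 km

11690 km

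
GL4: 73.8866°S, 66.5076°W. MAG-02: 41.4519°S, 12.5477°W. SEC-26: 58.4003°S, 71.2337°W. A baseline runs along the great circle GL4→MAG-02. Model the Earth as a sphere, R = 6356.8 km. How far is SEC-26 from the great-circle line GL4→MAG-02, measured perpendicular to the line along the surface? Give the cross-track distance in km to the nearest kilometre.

δ₁₃ = central angle GL4→SEC-26 = 0.272133 rad  (haversine)
θ₁₃ = bearing GL4→SEC-26 = 350.757°,  θ₁₂ = bearing GL4→MAG-02 = 68.403°
dₓₜ = R·arcsin(sin δ₁₃ · sin(θ₁₃ − θ₁₂)) = 6356.8·arcsin(0.26879·sin(282.355°)) = -1688.850 km
|dₓₜ| = 1688.850 km

1689 km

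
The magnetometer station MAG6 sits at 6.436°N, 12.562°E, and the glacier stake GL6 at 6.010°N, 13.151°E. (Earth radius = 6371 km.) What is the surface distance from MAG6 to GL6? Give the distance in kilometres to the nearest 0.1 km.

80.5 km

Δφ = -0.4260°,  Δλ = 0.5890°
a = sin²(Δφ/2) + cos φ₁ cos φ₂ sin²(Δλ/2) = 0.000040
c = 2·arcsin(√a) = 0.012638 rad = 0.7241°
d = R·c = 6371 × 0.012638 = 80.5 km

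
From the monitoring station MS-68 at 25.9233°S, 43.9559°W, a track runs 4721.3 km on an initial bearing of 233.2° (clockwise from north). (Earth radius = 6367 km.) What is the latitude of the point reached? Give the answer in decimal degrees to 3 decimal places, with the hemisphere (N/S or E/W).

δ = d/R = 4721.3/6367 = 0.741527 rad
φ₂ = arcsin(sin φ₁ cos δ + cos φ₁ sin δ cos θ)
   = arcsin(-0.43717·0.73744 + 0.89938·0.67541·-0.59902) = -43.33506°
λ₂ = λ₁ + atan2(sin θ sin δ cos φ₁, cos δ − sin φ₁ sin φ₂) = -91.99088°

43.335°S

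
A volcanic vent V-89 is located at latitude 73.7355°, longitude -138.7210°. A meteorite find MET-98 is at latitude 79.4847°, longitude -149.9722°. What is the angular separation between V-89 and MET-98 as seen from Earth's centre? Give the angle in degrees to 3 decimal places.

Δφ = 5.7492°,  Δλ = -11.2512°
a = sin²(Δφ/2) + cos φ₁ cos φ₂ sin²(Δλ/2) = 0.003006
c = 2·arcsin(√a) = 0.109713 rad = 6.2861°

6.286°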